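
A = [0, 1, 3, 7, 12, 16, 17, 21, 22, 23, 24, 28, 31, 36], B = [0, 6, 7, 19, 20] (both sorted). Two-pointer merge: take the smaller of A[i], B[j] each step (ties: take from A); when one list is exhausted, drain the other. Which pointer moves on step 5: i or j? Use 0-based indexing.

i=0 j=0: A[i]=0<=B[j]=0 take 0, i++
i=1 j=0: A[i]=1>B[j]=0 take 0, j++
i=1 j=1: A[i]=1<=B[j]=6 take 1, i++
i=2 j=1: A[i]=3<=B[j]=6 take 3, i++
i=3 j=1: A[i]=7>B[j]=6 take 6, j++

j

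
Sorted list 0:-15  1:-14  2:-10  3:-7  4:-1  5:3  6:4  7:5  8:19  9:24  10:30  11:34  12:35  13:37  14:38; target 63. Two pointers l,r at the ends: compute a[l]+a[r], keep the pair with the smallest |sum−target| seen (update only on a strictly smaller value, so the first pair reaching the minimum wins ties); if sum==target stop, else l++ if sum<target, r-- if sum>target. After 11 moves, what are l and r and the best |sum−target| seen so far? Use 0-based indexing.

l=10, r=13, best |Δ|=1

l=0 r=14: -15+38=23 d=40 *, l++
l=1 r=14: -14+38=24 d=39 *, l++
l=2 r=14: -10+38=28 d=35 *, l++
l=3 r=14: -7+38=31 d=32 *, l++
l=4 r=14: -1+38=37 d=26 *, l++
l=5 r=14: 3+38=41 d=22 *, l++
l=6 r=14: 4+38=42 d=21 *, l++
l=7 r=14: 5+38=43 d=20 *, l++
l=8 r=14: 19+38=57 d=6 *, l++
l=9 r=14: 24+38=62 d=1 *, l++
l=10 r=14: 30+38=68 d=5, r--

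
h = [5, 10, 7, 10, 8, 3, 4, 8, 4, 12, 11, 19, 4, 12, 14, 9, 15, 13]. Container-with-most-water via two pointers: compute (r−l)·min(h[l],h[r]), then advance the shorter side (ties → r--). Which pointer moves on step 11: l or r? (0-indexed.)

[0,17] min(5,13)*17=85 best=85 * → l++
[1,17] min(10,13)*16=160 best=160 * → l++
[2,17] min(7,13)*15=105 best=160 → l++
[3,17] min(10,13)*14=140 best=160 → l++
[4,17] min(8,13)*13=104 best=160 → l++
[5,17] min(3,13)*12=36 best=160 → l++
[6,17] min(4,13)*11=44 best=160 → l++
[7,17] min(8,13)*10=80 best=160 → l++
[8,17] min(4,13)*9=36 best=160 → l++
[9,17] min(12,13)*8=96 best=160 → l++
[10,17] min(11,13)*7=77 best=160 → l++

l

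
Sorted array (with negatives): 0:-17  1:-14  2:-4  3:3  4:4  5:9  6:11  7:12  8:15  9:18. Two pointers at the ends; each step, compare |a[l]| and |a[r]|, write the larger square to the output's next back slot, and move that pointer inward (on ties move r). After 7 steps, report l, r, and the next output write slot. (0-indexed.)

[0,9] |-17|<=|18| out[9]=324 → r--
[0,8] |-17|>|15| out[8]=289 → l++
[1,8] |-14|<=|15| out[7]=225 → r--
[1,7] |-14|>|12| out[6]=196 → l++
[2,7] |-4|<=|12| out[5]=144 → r--
[2,6] |-4|<=|11| out[4]=121 → r--
[2,5] |-4|<=|9| out[3]=81 → r--

l=2, r=4, next write slot=2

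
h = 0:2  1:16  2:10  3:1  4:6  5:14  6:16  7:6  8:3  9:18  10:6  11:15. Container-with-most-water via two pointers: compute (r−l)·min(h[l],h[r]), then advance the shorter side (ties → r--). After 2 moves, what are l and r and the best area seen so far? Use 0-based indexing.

l=1, r=10, best area=150

[0,11] min(2,15)*11=22 best=22 * → l++
[1,11] min(16,15)*10=150 best=150 * → r--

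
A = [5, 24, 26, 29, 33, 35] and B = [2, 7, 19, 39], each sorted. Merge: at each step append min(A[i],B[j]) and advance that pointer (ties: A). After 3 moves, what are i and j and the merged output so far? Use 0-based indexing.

i=1, j=2, merged so far=[2, 5, 7]

i=0 j=0: A[i]=5>B[j]=2 take 2, j++
i=0 j=1: A[i]=5<=B[j]=7 take 5, i++
i=1 j=1: A[i]=24>B[j]=7 take 7, j++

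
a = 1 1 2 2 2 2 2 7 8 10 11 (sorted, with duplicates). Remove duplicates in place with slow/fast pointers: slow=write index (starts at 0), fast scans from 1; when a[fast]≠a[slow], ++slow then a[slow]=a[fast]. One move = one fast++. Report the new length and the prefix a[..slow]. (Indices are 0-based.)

length 6; prefix = [1, 2, 7, 8, 10, 11]

(s=0,f=1) a[fast]=1=a[slow] dup → fast++
(s=0,f=2) a[fast]=2≠a[slow]=1 write a[1]=2 → slow++,fast++
(s=1,f=3) a[fast]=2=a[slow] dup → fast++
(s=1,f=4) a[fast]=2=a[slow] dup → fast++
(s=1,f=5) a[fast]=2=a[slow] dup → fast++
(s=1,f=6) a[fast]=2=a[slow] dup → fast++
(s=1,f=7) a[fast]=7≠a[slow]=2 write a[2]=7 → slow++,fast++
(s=2,f=8) a[fast]=8≠a[slow]=7 write a[3]=8 → slow++,fast++
(s=3,f=9) a[fast]=10≠a[slow]=8 write a[4]=10 → slow++,fast++
(s=4,f=10) a[fast]=11≠a[slow]=10 write a[5]=11 → slow++,fast++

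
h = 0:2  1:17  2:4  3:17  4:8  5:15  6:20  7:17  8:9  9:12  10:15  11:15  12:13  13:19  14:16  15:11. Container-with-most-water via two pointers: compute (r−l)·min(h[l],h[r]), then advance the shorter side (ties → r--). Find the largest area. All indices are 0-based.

[0,15] min(2,11)*15=30 best=30 * → l++
[1,15] min(17,11)*14=154 best=154 * → r--
[1,14] min(17,16)*13=208 best=208 * → r--
[1,13] min(17,19)*12=204 best=208 → l++
[2,13] min(4,19)*11=44 best=208 → l++
[3,13] min(17,19)*10=170 best=208 → l++
[4,13] min(8,19)*9=72 best=208 → l++
[5,13] min(15,19)*8=120 best=208 → l++
[6,13] min(20,19)*7=133 best=208 → r--
[6,12] min(20,13)*6=78 best=208 → r--
[6,11] min(20,15)*5=75 best=208 → r--
[6,10] min(20,15)*4=60 best=208 → r--
[6,9] min(20,12)*3=36 best=208 → r--
[6,8] min(20,9)*2=18 best=208 → r--
[6,7] min(20,17)*1=17 best=208 → r--

max area = 208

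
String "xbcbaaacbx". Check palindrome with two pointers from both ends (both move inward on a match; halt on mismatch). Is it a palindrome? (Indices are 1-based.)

[1,10] 'x'=='x' → l++,r--
[2,9] 'b'=='b' → l++,r--
[3,8] 'c'=='c' → l++,r--
[4,7] 'b'!='a' → stop

not a palindrome (mismatch at 4,7)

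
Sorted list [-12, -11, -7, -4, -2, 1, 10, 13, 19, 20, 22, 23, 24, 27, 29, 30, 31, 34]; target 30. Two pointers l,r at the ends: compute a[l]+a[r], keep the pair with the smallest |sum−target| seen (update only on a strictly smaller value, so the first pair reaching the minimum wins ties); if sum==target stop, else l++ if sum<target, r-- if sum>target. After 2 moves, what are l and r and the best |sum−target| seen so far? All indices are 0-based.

[0,17] -12+34=22 d=8 * → l++
[1,17] -11+34=23 d=7 * → l++

l=2, r=17, best |Δ|=7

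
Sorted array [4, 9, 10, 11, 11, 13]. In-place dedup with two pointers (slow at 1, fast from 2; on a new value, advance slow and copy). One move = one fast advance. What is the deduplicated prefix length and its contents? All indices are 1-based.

length 5; prefix = [4, 9, 10, 11, 13]

slow=1 fast=2: a[fast]=9≠a[slow]=4 write a[2]=9, slow++,fast++
slow=2 fast=3: a[fast]=10≠a[slow]=9 write a[3]=10, slow++,fast++
slow=3 fast=4: a[fast]=11≠a[slow]=10 write a[4]=11, slow++,fast++
slow=4 fast=5: a[fast]=11=a[slow] dup, fast++
slow=4 fast=6: a[fast]=13≠a[slow]=11 write a[5]=13, slow++,fast++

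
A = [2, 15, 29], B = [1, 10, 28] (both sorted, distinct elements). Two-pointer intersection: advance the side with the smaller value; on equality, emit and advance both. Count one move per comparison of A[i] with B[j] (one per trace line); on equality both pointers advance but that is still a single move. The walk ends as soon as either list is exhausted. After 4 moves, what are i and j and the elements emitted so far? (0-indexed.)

i=0 j=0: 2>1, j++
i=0 j=1: 2<10, i++
i=1 j=1: 15>10, j++
i=1 j=2: 15<28, i++

i=2, j=2, emitted=[]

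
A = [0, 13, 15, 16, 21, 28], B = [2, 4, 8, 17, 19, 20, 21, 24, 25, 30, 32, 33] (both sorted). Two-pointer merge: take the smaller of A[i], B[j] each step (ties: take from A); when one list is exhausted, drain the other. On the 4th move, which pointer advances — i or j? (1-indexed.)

i=1 j=1: A[i]=0<=B[j]=2 take 0, i++
i=2 j=1: A[i]=13>B[j]=2 take 2, j++
i=2 j=2: A[i]=13>B[j]=4 take 4, j++
i=2 j=3: A[i]=13>B[j]=8 take 8, j++

j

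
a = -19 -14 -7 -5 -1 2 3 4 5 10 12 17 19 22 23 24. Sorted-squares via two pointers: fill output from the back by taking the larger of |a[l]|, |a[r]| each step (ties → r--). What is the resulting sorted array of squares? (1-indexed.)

l=1 r=16: |-19|<=|24| out[16]=576, r--
l=1 r=15: |-19|<=|23| out[15]=529, r--
l=1 r=14: |-19|<=|22| out[14]=484, r--
l=1 r=13: |-19|<=|19| out[13]=361, r--
l=1 r=12: |-19|>|17| out[12]=361, l++
l=2 r=12: |-14|<=|17| out[11]=289, r--
l=2 r=11: |-14|>|12| out[10]=196, l++
l=3 r=11: |-7|<=|12| out[9]=144, r--
l=3 r=10: |-7|<=|10| out[8]=100, r--
l=3 r=9: |-7|>|5| out[7]=49, l++
l=4 r=9: |-5|<=|5| out[6]=25, r--
l=4 r=8: |-5|>|4| out[5]=25, l++
l=5 r=8: |-1|<=|4| out[4]=16, r--
l=5 r=7: |-1|<=|3| out[3]=9, r--
l=5 r=6: |-1|<=|2| out[2]=4, r--
l=5 r=5: |-1|<=|-1| out[1]=1, r--

[1, 4, 9, 16, 25, 25, 49, 100, 144, 196, 289, 361, 361, 484, 529, 576]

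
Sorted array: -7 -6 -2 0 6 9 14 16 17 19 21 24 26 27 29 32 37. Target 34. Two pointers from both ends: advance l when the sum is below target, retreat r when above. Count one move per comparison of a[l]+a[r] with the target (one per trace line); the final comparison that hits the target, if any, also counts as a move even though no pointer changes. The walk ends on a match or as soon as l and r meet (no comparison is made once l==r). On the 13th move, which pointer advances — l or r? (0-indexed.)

r

[0,16] -7+37=30 <34 → l++
[1,16] -6+37=31 <34 → l++
[2,16] -2+37=35 >34 → r--
[2,15] -2+32=30 <34 → l++
[3,15] 0+32=32 <34 → l++
[4,15] 6+32=38 >34 → r--
[4,14] 6+29=35 >34 → r--
[4,13] 6+27=33 <34 → l++
[5,13] 9+27=36 >34 → r--
[5,12] 9+26=35 >34 → r--
[5,11] 9+24=33 <34 → l++
[6,11] 14+24=38 >34 → r--
[6,10] 14+21=35 >34 → r--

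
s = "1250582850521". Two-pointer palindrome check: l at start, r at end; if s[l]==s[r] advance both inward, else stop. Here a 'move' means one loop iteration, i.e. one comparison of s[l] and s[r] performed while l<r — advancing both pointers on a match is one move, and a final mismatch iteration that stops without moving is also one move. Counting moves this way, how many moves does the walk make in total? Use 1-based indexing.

l=1 r=13: '1'=='1', l++,r--
l=2 r=12: '2'=='2', l++,r--
l=3 r=11: '5'=='5', l++,r--
l=4 r=10: '0'=='0', l++,r--
l=5 r=9: '5'=='5', l++,r--
l=6 r=8: '8'=='8', l++,r--

6 moves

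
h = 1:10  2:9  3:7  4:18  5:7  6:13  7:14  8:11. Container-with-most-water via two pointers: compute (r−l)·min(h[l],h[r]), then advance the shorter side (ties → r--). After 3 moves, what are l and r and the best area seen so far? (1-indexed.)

l=1 r=8: min(10,11)*7=70 best=70 *, l++
l=2 r=8: min(9,11)*6=54 best=70, l++
l=3 r=8: min(7,11)*5=35 best=70, l++

l=4, r=8, best area=70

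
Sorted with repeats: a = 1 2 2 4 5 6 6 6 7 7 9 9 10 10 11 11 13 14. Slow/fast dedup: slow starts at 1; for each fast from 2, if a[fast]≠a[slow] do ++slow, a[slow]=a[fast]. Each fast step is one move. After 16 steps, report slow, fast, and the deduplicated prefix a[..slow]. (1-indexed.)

slow=1 fast=2: a[fast]=2≠a[slow]=1 write a[2]=2, slow++,fast++
slow=2 fast=3: a[fast]=2=a[slow] dup, fast++
slow=2 fast=4: a[fast]=4≠a[slow]=2 write a[3]=4, slow++,fast++
slow=3 fast=5: a[fast]=5≠a[slow]=4 write a[4]=5, slow++,fast++
slow=4 fast=6: a[fast]=6≠a[slow]=5 write a[5]=6, slow++,fast++
slow=5 fast=7: a[fast]=6=a[slow] dup, fast++
slow=5 fast=8: a[fast]=6=a[slow] dup, fast++
slow=5 fast=9: a[fast]=7≠a[slow]=6 write a[6]=7, slow++,fast++
slow=6 fast=10: a[fast]=7=a[slow] dup, fast++
slow=6 fast=11: a[fast]=9≠a[slow]=7 write a[7]=9, slow++,fast++
slow=7 fast=12: a[fast]=9=a[slow] dup, fast++
slow=7 fast=13: a[fast]=10≠a[slow]=9 write a[8]=10, slow++,fast++
slow=8 fast=14: a[fast]=10=a[slow] dup, fast++
slow=8 fast=15: a[fast]=11≠a[slow]=10 write a[9]=11, slow++,fast++
slow=9 fast=16: a[fast]=11=a[slow] dup, fast++
slow=9 fast=17: a[fast]=13≠a[slow]=11 write a[10]=13, slow++,fast++

slow=10, fast=18, prefix=[1, 2, 4, 5, 6, 7, 9, 10, 11, 13]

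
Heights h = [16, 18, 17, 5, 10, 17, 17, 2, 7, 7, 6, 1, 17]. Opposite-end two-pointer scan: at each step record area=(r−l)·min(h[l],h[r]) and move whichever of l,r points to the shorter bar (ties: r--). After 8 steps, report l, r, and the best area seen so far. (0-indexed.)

l=1, r=5, best area=192

l=0 r=12: min(16,17)*12=192 best=192 *, l++
l=1 r=12: min(18,17)*11=187 best=192, r--
l=1 r=11: min(18,1)*10=10 best=192, r--
l=1 r=10: min(18,6)*9=54 best=192, r--
l=1 r=9: min(18,7)*8=56 best=192, r--
l=1 r=8: min(18,7)*7=49 best=192, r--
l=1 r=7: min(18,2)*6=12 best=192, r--
l=1 r=6: min(18,17)*5=85 best=192, r--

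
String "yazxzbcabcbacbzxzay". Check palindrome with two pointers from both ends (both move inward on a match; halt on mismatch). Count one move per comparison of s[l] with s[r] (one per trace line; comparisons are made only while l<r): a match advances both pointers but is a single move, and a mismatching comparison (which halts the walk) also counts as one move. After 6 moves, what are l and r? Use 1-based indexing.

l=7, r=13

[1,19] 'y'=='y' → l++,r--
[2,18] 'a'=='a' → l++,r--
[3,17] 'z'=='z' → l++,r--
[4,16] 'x'=='x' → l++,r--
[5,15] 'z'=='z' → l++,r--
[6,14] 'b'=='b' → l++,r--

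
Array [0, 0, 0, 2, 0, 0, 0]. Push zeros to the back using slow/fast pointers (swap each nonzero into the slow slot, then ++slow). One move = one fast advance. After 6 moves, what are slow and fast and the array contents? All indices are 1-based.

slow=2, fast=7, a=[2, 0, 0, 0, 0, 0, 0]

(s=1,f=1) a[fast]=0 → fast++
(s=1,f=2) a[fast]=0 → fast++
(s=1,f=3) a[fast]=0 → fast++
(s=1,f=4) a[fast]=2≠0 swap→a[1]=2 → slow++,fast++
(s=2,f=5) a[fast]=0 → fast++
(s=2,f=6) a[fast]=0 → fast++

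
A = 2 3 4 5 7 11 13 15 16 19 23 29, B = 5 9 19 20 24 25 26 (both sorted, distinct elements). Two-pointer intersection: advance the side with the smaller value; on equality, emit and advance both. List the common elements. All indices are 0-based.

i=0 j=0: 2<5, i++
i=1 j=0: 3<5, i++
i=2 j=0: 4<5, i++
i=3 j=0: 5==5 emit, i++,j++
i=4 j=1: 7<9, i++
i=5 j=1: 11>9, j++
i=5 j=2: 11<19, i++
i=6 j=2: 13<19, i++
i=7 j=2: 15<19, i++
i=8 j=2: 16<19, i++
i=9 j=2: 19==19 emit, i++,j++
i=10 j=3: 23>20, j++
i=10 j=4: 23<24, i++
i=11 j=4: 29>24, j++
i=11 j=5: 29>25, j++
i=11 j=6: 29>26, j++

intersection = [5, 19]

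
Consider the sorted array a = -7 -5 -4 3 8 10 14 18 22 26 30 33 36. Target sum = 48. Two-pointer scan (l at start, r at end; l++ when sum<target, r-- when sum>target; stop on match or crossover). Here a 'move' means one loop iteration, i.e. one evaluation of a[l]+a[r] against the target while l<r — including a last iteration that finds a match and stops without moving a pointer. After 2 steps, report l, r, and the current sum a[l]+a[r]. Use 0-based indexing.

[0,12] -7+36=29 <48 → l++
[1,12] -5+36=31 <48 → l++

l=2, r=12, sum=32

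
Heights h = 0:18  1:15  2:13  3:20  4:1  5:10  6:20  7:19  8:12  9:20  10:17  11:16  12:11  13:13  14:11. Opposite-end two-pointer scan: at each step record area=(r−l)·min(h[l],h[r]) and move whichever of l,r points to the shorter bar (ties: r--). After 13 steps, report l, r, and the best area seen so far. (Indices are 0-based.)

[0,14] min(18,11)*14=154 best=154 * → r--
[0,13] min(18,13)*13=169 best=169 * → r--
[0,12] min(18,11)*12=132 best=169 → r--
[0,11] min(18,16)*11=176 best=176 * → r--
[0,10] min(18,17)*10=170 best=176 → r--
[0,9] min(18,20)*9=162 best=176 → l++
[1,9] min(15,20)*8=120 best=176 → l++
[2,9] min(13,20)*7=91 best=176 → l++
[3,9] min(20,20)*6=120 best=176 → r--
[3,8] min(20,12)*5=60 best=176 → r--
[3,7] min(20,19)*4=76 best=176 → r--
[3,6] min(20,20)*3=60 best=176 → r--
[3,5] min(20,10)*2=20 best=176 → r--

l=3, r=4, best area=176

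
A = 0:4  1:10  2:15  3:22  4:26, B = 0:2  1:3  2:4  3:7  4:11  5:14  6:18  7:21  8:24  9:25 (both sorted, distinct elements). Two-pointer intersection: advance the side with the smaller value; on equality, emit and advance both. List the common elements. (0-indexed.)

[i=0,j=0] 4>2 → j++
[i=0,j=1] 4>3 → j++
[i=0,j=2] 4==4 emit → i++,j++
[i=1,j=3] 10>7 → j++
[i=1,j=4] 10<11 → i++
[i=2,j=4] 15>11 → j++
[i=2,j=5] 15>14 → j++
[i=2,j=6] 15<18 → i++
[i=3,j=6] 22>18 → j++
[i=3,j=7] 22>21 → j++
[i=3,j=8] 22<24 → i++
[i=4,j=8] 26>24 → j++
[i=4,j=9] 26>25 → j++

intersection = [4]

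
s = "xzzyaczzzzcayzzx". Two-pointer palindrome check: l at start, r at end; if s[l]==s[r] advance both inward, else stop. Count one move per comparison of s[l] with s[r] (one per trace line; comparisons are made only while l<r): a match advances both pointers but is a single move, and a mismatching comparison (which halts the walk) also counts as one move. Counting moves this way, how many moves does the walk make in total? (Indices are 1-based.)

8 moves

l=1 r=16: 'x'=='x', l++,r--
l=2 r=15: 'z'=='z', l++,r--
l=3 r=14: 'z'=='z', l++,r--
l=4 r=13: 'y'=='y', l++,r--
l=5 r=12: 'a'=='a', l++,r--
l=6 r=11: 'c'=='c', l++,r--
l=7 r=10: 'z'=='z', l++,r--
l=8 r=9: 'z'=='z', l++,r--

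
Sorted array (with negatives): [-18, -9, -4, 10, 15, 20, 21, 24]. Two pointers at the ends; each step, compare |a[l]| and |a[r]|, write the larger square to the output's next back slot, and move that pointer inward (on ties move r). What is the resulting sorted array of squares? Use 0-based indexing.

[16, 81, 100, 225, 324, 400, 441, 576]

[0,7] |-18|<=|24| out[7]=576 → r--
[0,6] |-18|<=|21| out[6]=441 → r--
[0,5] |-18|<=|20| out[5]=400 → r--
[0,4] |-18|>|15| out[4]=324 → l++
[1,4] |-9|<=|15| out[3]=225 → r--
[1,3] |-9|<=|10| out[2]=100 → r--
[1,2] |-9|>|-4| out[1]=81 → l++
[2,2] |-4|<=|-4| out[0]=16 → r--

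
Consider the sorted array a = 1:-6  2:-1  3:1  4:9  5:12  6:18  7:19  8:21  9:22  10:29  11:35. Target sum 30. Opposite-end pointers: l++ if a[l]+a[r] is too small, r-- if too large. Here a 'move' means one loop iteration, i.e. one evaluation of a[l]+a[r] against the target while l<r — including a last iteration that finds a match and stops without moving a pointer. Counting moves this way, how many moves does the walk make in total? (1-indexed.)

l=1 r=11: -6+35=29 <30, l++
l=2 r=11: -1+35=34 >30, r--
l=2 r=10: -1+29=28 <30, l++
l=3 r=10: 1+29=30, found

4 moves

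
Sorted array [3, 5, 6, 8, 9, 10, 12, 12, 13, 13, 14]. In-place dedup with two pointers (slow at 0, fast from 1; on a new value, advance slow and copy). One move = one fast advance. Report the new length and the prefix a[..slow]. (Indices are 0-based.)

length 9; prefix = [3, 5, 6, 8, 9, 10, 12, 13, 14]

slow=0 fast=1: a[fast]=5≠a[slow]=3 write a[1]=5, slow++,fast++
slow=1 fast=2: a[fast]=6≠a[slow]=5 write a[2]=6, slow++,fast++
slow=2 fast=3: a[fast]=8≠a[slow]=6 write a[3]=8, slow++,fast++
slow=3 fast=4: a[fast]=9≠a[slow]=8 write a[4]=9, slow++,fast++
slow=4 fast=5: a[fast]=10≠a[slow]=9 write a[5]=10, slow++,fast++
slow=5 fast=6: a[fast]=12≠a[slow]=10 write a[6]=12, slow++,fast++
slow=6 fast=7: a[fast]=12=a[slow] dup, fast++
slow=6 fast=8: a[fast]=13≠a[slow]=12 write a[7]=13, slow++,fast++
slow=7 fast=9: a[fast]=13=a[slow] dup, fast++
slow=7 fast=10: a[fast]=14≠a[slow]=13 write a[8]=14, slow++,fast++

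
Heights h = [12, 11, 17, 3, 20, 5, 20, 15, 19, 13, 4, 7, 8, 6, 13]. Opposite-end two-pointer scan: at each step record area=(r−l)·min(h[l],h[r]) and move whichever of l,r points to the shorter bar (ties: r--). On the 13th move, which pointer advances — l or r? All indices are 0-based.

[0,14] min(12,13)*14=168 best=168 * → l++
[1,14] min(11,13)*13=143 best=168 → l++
[2,14] min(17,13)*12=156 best=168 → r--
[2,13] min(17,6)*11=66 best=168 → r--
[2,12] min(17,8)*10=80 best=168 → r--
[2,11] min(17,7)*9=63 best=168 → r--
[2,10] min(17,4)*8=32 best=168 → r--
[2,9] min(17,13)*7=91 best=168 → r--
[2,8] min(17,19)*6=102 best=168 → l++
[3,8] min(3,19)*5=15 best=168 → l++
[4,8] min(20,19)*4=76 best=168 → r--
[4,7] min(20,15)*3=45 best=168 → r--
[4,6] min(20,20)*2=40 best=168 → r--

r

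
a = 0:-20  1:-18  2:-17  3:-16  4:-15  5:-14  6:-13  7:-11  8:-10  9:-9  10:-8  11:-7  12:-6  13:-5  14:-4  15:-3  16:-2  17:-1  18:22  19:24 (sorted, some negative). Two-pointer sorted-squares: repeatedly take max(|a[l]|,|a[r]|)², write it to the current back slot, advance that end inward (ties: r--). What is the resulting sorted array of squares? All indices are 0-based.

[1, 4, 9, 16, 25, 36, 49, 64, 81, 100, 121, 169, 196, 225, 256, 289, 324, 400, 484, 576]

l=0 r=19: |-20|<=|24| out[19]=576, r--
l=0 r=18: |-20|<=|22| out[18]=484, r--
l=0 r=17: |-20|>|-1| out[17]=400, l++
l=1 r=17: |-18|>|-1| out[16]=324, l++
l=2 r=17: |-17|>|-1| out[15]=289, l++
l=3 r=17: |-16|>|-1| out[14]=256, l++
l=4 r=17: |-15|>|-1| out[13]=225, l++
l=5 r=17: |-14|>|-1| out[12]=196, l++
l=6 r=17: |-13|>|-1| out[11]=169, l++
l=7 r=17: |-11|>|-1| out[10]=121, l++
l=8 r=17: |-10|>|-1| out[9]=100, l++
l=9 r=17: |-9|>|-1| out[8]=81, l++
l=10 r=17: |-8|>|-1| out[7]=64, l++
l=11 r=17: |-7|>|-1| out[6]=49, l++
l=12 r=17: |-6|>|-1| out[5]=36, l++
l=13 r=17: |-5|>|-1| out[4]=25, l++
l=14 r=17: |-4|>|-1| out[3]=16, l++
l=15 r=17: |-3|>|-1| out[2]=9, l++
l=16 r=17: |-2|>|-1| out[1]=4, l++
l=17 r=17: |-1|<=|-1| out[0]=1, r--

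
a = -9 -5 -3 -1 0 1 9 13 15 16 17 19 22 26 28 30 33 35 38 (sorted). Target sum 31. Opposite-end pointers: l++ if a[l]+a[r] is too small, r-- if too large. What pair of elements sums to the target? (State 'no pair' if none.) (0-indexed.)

(1, 30)

l=0 r=18: -9+38=29 <31, l++
l=1 r=18: -5+38=33 >31, r--
l=1 r=17: -5+35=30 <31, l++
l=2 r=17: -3+35=32 >31, r--
l=2 r=16: -3+33=30 <31, l++
l=3 r=16: -1+33=32 >31, r--
l=3 r=15: -1+30=29 <31, l++
l=4 r=15: 0+30=30 <31, l++
l=5 r=15: 1+30=31, found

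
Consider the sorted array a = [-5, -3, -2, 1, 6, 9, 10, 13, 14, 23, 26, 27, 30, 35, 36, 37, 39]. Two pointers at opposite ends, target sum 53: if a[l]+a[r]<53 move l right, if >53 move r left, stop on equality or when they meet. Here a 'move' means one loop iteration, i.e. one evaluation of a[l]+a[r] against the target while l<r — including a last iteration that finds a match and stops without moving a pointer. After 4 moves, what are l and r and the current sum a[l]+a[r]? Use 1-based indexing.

[1,17] -5+39=34 <53 → l++
[2,17] -3+39=36 <53 → l++
[3,17] -2+39=37 <53 → l++
[4,17] 1+39=40 <53 → l++

l=5, r=17, sum=45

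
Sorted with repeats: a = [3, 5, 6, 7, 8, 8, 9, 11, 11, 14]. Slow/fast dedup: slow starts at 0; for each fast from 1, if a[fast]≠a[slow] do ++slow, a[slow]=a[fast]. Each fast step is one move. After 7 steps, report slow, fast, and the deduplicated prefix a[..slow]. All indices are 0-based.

slow=6, fast=8, prefix=[3, 5, 6, 7, 8, 9, 11]

slow=0 fast=1: a[fast]=5≠a[slow]=3 write a[1]=5, slow++,fast++
slow=1 fast=2: a[fast]=6≠a[slow]=5 write a[2]=6, slow++,fast++
slow=2 fast=3: a[fast]=7≠a[slow]=6 write a[3]=7, slow++,fast++
slow=3 fast=4: a[fast]=8≠a[slow]=7 write a[4]=8, slow++,fast++
slow=4 fast=5: a[fast]=8=a[slow] dup, fast++
slow=4 fast=6: a[fast]=9≠a[slow]=8 write a[5]=9, slow++,fast++
slow=5 fast=7: a[fast]=11≠a[slow]=9 write a[6]=11, slow++,fast++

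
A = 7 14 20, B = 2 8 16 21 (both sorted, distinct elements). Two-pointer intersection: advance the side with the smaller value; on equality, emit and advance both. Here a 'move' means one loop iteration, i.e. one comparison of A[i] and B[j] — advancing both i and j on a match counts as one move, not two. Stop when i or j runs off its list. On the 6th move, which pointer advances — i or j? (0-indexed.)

i=0 j=0: 7>2, j++
i=0 j=1: 7<8, i++
i=1 j=1: 14>8, j++
i=1 j=2: 14<16, i++
i=2 j=2: 20>16, j++
i=2 j=3: 20<21, i++

i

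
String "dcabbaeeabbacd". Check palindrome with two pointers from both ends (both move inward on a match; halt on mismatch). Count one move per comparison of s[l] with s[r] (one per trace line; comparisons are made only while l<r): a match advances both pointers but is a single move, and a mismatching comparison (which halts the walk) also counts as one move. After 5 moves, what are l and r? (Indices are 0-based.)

l=5, r=8

l=0 r=13: 'd'=='d', l++,r--
l=1 r=12: 'c'=='c', l++,r--
l=2 r=11: 'a'=='a', l++,r--
l=3 r=10: 'b'=='b', l++,r--
l=4 r=9: 'b'=='b', l++,r--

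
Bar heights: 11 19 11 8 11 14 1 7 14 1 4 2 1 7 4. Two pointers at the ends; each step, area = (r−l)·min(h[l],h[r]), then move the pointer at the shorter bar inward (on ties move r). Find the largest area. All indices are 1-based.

l=1 r=15: min(11,4)*14=56 best=56 *, r--
l=1 r=14: min(11,7)*13=91 best=91 *, r--
l=1 r=13: min(11,1)*12=12 best=91, r--
l=1 r=12: min(11,2)*11=22 best=91, r--
l=1 r=11: min(11,4)*10=40 best=91, r--
l=1 r=10: min(11,1)*9=9 best=91, r--
l=1 r=9: min(11,14)*8=88 best=91, l++
l=2 r=9: min(19,14)*7=98 best=98 *, r--
l=2 r=8: min(19,7)*6=42 best=98, r--
l=2 r=7: min(19,1)*5=5 best=98, r--
l=2 r=6: min(19,14)*4=56 best=98, r--
l=2 r=5: min(19,11)*3=33 best=98, r--
l=2 r=4: min(19,8)*2=16 best=98, r--
l=2 r=3: min(19,11)*1=11 best=98, r--

max area = 98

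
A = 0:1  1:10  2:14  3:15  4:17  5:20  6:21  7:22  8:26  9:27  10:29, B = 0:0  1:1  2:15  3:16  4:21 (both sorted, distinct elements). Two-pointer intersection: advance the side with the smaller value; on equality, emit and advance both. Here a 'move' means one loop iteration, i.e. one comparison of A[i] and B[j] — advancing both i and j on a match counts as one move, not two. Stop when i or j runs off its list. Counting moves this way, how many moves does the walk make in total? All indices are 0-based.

9 moves

[i=0,j=0] 1>0 → j++
[i=0,j=1] 1==1 emit → i++,j++
[i=1,j=2] 10<15 → i++
[i=2,j=2] 14<15 → i++
[i=3,j=2] 15==15 emit → i++,j++
[i=4,j=3] 17>16 → j++
[i=4,j=4] 17<21 → i++
[i=5,j=4] 20<21 → i++
[i=6,j=4] 21==21 emit → i++,j++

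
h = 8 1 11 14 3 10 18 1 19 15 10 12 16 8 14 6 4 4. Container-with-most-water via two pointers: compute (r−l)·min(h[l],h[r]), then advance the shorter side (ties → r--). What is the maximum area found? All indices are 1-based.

l=1 r=18: min(8,4)*17=68 best=68 *, r--
l=1 r=17: min(8,4)*16=64 best=68, r--
l=1 r=16: min(8,6)*15=90 best=90 *, r--
l=1 r=15: min(8,14)*14=112 best=112 *, l++
l=2 r=15: min(1,14)*13=13 best=112, l++
l=3 r=15: min(11,14)*12=132 best=132 *, l++
l=4 r=15: min(14,14)*11=154 best=154 *, r--
l=4 r=14: min(14,8)*10=80 best=154, r--
l=4 r=13: min(14,16)*9=126 best=154, l++
l=5 r=13: min(3,16)*8=24 best=154, l++
l=6 r=13: min(10,16)*7=70 best=154, l++
l=7 r=13: min(18,16)*6=96 best=154, r--
l=7 r=12: min(18,12)*5=60 best=154, r--
l=7 r=11: min(18,10)*4=40 best=154, r--
l=7 r=10: min(18,15)*3=45 best=154, r--
l=7 r=9: min(18,19)*2=36 best=154, l++
l=8 r=9: min(1,19)*1=1 best=154, l++

max area = 154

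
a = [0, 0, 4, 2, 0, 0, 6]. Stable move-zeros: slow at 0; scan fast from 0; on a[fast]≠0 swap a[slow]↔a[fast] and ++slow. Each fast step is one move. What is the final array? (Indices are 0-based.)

(s=0,f=0) a[fast]=0 → fast++
(s=0,f=1) a[fast]=0 → fast++
(s=0,f=2) a[fast]=4≠0 swap→a[0]=4 → slow++,fast++
(s=1,f=3) a[fast]=2≠0 swap→a[1]=2 → slow++,fast++
(s=2,f=4) a[fast]=0 → fast++
(s=2,f=5) a[fast]=0 → fast++
(s=2,f=6) a[fast]=6≠0 swap→a[2]=6 → slow++,fast++

[4, 2, 6, 0, 0, 0, 0]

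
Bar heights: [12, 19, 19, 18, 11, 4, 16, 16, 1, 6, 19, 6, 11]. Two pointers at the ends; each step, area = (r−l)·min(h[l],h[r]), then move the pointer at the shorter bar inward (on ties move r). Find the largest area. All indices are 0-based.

l=0 r=12: min(12,11)*12=132 best=132 *, r--
l=0 r=11: min(12,6)*11=66 best=132, r--
l=0 r=10: min(12,19)*10=120 best=132, l++
l=1 r=10: min(19,19)*9=171 best=171 *, r--
l=1 r=9: min(19,6)*8=48 best=171, r--
l=1 r=8: min(19,1)*7=7 best=171, r--
l=1 r=7: min(19,16)*6=96 best=171, r--
l=1 r=6: min(19,16)*5=80 best=171, r--
l=1 r=5: min(19,4)*4=16 best=171, r--
l=1 r=4: min(19,11)*3=33 best=171, r--
l=1 r=3: min(19,18)*2=36 best=171, r--
l=1 r=2: min(19,19)*1=19 best=171, r--

max area = 171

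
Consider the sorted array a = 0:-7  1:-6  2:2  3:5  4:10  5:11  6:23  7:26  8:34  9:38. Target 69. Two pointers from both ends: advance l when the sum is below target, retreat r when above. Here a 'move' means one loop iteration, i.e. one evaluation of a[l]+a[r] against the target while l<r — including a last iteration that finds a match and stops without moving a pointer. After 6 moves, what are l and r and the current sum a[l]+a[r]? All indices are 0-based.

l=6, r=9, sum=61

[0,9] -7+38=31 <69 → l++
[1,9] -6+38=32 <69 → l++
[2,9] 2+38=40 <69 → l++
[3,9] 5+38=43 <69 → l++
[4,9] 10+38=48 <69 → l++
[5,9] 11+38=49 <69 → l++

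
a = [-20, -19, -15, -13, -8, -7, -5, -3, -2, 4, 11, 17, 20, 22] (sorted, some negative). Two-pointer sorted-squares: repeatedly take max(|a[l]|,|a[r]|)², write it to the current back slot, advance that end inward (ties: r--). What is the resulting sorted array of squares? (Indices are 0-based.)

[4, 9, 16, 25, 49, 64, 121, 169, 225, 289, 361, 400, 400, 484]

[0,13] |-20|<=|22| out[13]=484 → r--
[0,12] |-20|<=|20| out[12]=400 → r--
[0,11] |-20|>|17| out[11]=400 → l++
[1,11] |-19|>|17| out[10]=361 → l++
[2,11] |-15|<=|17| out[9]=289 → r--
[2,10] |-15|>|11| out[8]=225 → l++
[3,10] |-13|>|11| out[7]=169 → l++
[4,10] |-8|<=|11| out[6]=121 → r--
[4,9] |-8|>|4| out[5]=64 → l++
[5,9] |-7|>|4| out[4]=49 → l++
[6,9] |-5|>|4| out[3]=25 → l++
[7,9] |-3|<=|4| out[2]=16 → r--
[7,8] |-3|>|-2| out[1]=9 → l++
[8,8] |-2|<=|-2| out[0]=4 → r--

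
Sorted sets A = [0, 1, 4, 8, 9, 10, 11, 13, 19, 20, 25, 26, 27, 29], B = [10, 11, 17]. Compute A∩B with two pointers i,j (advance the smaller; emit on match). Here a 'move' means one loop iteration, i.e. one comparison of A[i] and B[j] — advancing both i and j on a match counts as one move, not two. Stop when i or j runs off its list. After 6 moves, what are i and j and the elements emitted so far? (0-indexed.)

i=6, j=1, emitted=[10]

i=0 j=0: 0<10, i++
i=1 j=0: 1<10, i++
i=2 j=0: 4<10, i++
i=3 j=0: 8<10, i++
i=4 j=0: 9<10, i++
i=5 j=0: 10==10 emit, i++,j++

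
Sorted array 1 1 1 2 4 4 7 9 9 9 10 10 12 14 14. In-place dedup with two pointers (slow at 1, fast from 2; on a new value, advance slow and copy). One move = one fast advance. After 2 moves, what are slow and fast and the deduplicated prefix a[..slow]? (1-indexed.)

(s=1,f=2) a[fast]=1=a[slow] dup → fast++
(s=1,f=3) a[fast]=1=a[slow] dup → fast++

slow=1, fast=4, prefix=[1]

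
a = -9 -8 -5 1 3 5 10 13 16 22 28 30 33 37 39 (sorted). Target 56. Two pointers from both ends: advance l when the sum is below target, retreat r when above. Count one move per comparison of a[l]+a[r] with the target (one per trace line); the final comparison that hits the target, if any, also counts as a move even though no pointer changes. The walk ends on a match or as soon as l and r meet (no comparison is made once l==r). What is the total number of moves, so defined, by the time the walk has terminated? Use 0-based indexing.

14 moves

[0,14] -9+39=30 <56 → l++
[1,14] -8+39=31 <56 → l++
[2,14] -5+39=34 <56 → l++
[3,14] 1+39=40 <56 → l++
[4,14] 3+39=42 <56 → l++
[5,14] 5+39=44 <56 → l++
[6,14] 10+39=49 <56 → l++
[7,14] 13+39=52 <56 → l++
[8,14] 16+39=55 <56 → l++
[9,14] 22+39=61 >56 → r--
[9,13] 22+37=59 >56 → r--
[9,12] 22+33=55 <56 → l++
[10,12] 28+33=61 >56 → r--
[10,11] 28+30=58 >56 → r--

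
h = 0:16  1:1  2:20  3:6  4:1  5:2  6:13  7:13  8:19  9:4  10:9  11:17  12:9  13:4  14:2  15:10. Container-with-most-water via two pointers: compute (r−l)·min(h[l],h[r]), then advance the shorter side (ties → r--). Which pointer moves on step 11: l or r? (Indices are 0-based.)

l=0 r=15: min(16,10)*15=150 best=150 *, r--
l=0 r=14: min(16,2)*14=28 best=150, r--
l=0 r=13: min(16,4)*13=52 best=150, r--
l=0 r=12: min(16,9)*12=108 best=150, r--
l=0 r=11: min(16,17)*11=176 best=176 *, l++
l=1 r=11: min(1,17)*10=10 best=176, l++
l=2 r=11: min(20,17)*9=153 best=176, r--
l=2 r=10: min(20,9)*8=72 best=176, r--
l=2 r=9: min(20,4)*7=28 best=176, r--
l=2 r=8: min(20,19)*6=114 best=176, r--
l=2 r=7: min(20,13)*5=65 best=176, r--

r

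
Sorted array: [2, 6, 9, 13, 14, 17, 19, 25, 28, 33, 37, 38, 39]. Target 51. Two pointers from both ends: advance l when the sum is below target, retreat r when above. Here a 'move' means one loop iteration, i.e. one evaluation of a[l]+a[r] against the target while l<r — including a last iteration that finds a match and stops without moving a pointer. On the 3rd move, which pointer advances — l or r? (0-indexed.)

[0,12] 2+39=41 <51 → l++
[1,12] 6+39=45 <51 → l++
[2,12] 9+39=48 <51 → l++

l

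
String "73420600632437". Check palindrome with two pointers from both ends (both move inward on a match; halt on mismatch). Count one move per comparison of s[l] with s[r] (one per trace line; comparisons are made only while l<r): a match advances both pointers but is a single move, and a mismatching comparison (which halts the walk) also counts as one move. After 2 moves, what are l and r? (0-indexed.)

l=2, r=11

[0,13] '7'=='7' → l++,r--
[1,12] '3'=='3' → l++,r--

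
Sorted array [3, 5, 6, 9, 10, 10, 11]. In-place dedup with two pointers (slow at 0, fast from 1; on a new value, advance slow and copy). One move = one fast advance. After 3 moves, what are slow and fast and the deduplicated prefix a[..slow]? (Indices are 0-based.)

(s=0,f=1) a[fast]=5≠a[slow]=3 write a[1]=5 → slow++,fast++
(s=1,f=2) a[fast]=6≠a[slow]=5 write a[2]=6 → slow++,fast++
(s=2,f=3) a[fast]=9≠a[slow]=6 write a[3]=9 → slow++,fast++

slow=3, fast=4, prefix=[3, 5, 6, 9]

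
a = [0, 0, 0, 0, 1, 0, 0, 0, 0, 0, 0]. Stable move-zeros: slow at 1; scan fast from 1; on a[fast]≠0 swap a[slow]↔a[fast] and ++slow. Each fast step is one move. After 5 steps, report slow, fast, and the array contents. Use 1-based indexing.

(s=1,f=1) a[fast]=0 → fast++
(s=1,f=2) a[fast]=0 → fast++
(s=1,f=3) a[fast]=0 → fast++
(s=1,f=4) a[fast]=0 → fast++
(s=1,f=5) a[fast]=1≠0 swap→a[1]=1 → slow++,fast++

slow=2, fast=6, a=[1, 0, 0, 0, 0, 0, 0, 0, 0, 0, 0]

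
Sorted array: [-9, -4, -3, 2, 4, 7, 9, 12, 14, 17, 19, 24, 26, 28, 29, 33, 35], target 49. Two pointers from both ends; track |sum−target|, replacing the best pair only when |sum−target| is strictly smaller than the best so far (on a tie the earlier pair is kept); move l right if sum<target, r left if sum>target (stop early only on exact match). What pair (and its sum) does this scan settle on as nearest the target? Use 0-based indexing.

l=0 r=16: -9+35=26 d=23 *, l++
l=1 r=16: -4+35=31 d=18 *, l++
l=2 r=16: -3+35=32 d=17 *, l++
l=3 r=16: 2+35=37 d=12 *, l++
l=4 r=16: 4+35=39 d=10 *, l++
l=5 r=16: 7+35=42 d=7 *, l++
l=6 r=16: 9+35=44 d=5 *, l++
l=7 r=16: 12+35=47 d=2 *, l++
l=8 r=16: 14+35=49 d=0 *, stop

pair (14, 35) with sum 49 (|Δ|=0)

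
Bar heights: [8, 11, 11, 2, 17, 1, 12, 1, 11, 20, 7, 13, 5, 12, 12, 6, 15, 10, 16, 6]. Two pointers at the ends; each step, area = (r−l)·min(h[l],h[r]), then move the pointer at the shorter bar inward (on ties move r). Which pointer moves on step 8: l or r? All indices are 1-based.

l=1 r=20: min(8,6)*19=114 best=114 *, r--
l=1 r=19: min(8,16)*18=144 best=144 *, l++
l=2 r=19: min(11,16)*17=187 best=187 *, l++
l=3 r=19: min(11,16)*16=176 best=187, l++
l=4 r=19: min(2,16)*15=30 best=187, l++
l=5 r=19: min(17,16)*14=224 best=224 *, r--
l=5 r=18: min(17,10)*13=130 best=224, r--
l=5 r=17: min(17,15)*12=180 best=224, r--

r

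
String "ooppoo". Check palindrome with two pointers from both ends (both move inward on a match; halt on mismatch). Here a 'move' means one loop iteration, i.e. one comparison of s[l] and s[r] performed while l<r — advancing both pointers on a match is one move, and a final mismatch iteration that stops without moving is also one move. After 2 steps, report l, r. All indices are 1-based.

l=3, r=4

[1,6] 'o'=='o' → l++,r--
[2,5] 'o'=='o' → l++,r--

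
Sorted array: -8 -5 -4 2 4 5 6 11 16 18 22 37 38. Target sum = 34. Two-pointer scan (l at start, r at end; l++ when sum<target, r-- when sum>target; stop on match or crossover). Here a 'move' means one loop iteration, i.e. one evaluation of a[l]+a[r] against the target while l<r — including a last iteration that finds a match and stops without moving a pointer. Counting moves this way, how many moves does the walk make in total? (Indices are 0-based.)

l=0 r=12: -8+38=30 <34, l++
l=1 r=12: -5+38=33 <34, l++
l=2 r=12: -4+38=34, found

3 moves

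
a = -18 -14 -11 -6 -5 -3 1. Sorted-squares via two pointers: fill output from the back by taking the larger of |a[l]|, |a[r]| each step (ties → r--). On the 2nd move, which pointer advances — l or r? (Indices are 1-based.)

l

[1,7] |-18|>|1| out[7]=324 → l++
[2,7] |-14|>|1| out[6]=196 → l++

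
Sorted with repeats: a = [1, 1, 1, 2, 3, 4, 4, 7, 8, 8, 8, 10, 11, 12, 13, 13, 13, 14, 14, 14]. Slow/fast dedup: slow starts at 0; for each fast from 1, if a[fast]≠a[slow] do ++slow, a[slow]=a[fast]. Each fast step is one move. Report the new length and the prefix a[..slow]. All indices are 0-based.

(s=0,f=1) a[fast]=1=a[slow] dup → fast++
(s=0,f=2) a[fast]=1=a[slow] dup → fast++
(s=0,f=3) a[fast]=2≠a[slow]=1 write a[1]=2 → slow++,fast++
(s=1,f=4) a[fast]=3≠a[slow]=2 write a[2]=3 → slow++,fast++
(s=2,f=5) a[fast]=4≠a[slow]=3 write a[3]=4 → slow++,fast++
(s=3,f=6) a[fast]=4=a[slow] dup → fast++
(s=3,f=7) a[fast]=7≠a[slow]=4 write a[4]=7 → slow++,fast++
(s=4,f=8) a[fast]=8≠a[slow]=7 write a[5]=8 → slow++,fast++
(s=5,f=9) a[fast]=8=a[slow] dup → fast++
(s=5,f=10) a[fast]=8=a[slow] dup → fast++
(s=5,f=11) a[fast]=10≠a[slow]=8 write a[6]=10 → slow++,fast++
(s=6,f=12) a[fast]=11≠a[slow]=10 write a[7]=11 → slow++,fast++
(s=7,f=13) a[fast]=12≠a[slow]=11 write a[8]=12 → slow++,fast++
(s=8,f=14) a[fast]=13≠a[slow]=12 write a[9]=13 → slow++,fast++
(s=9,f=15) a[fast]=13=a[slow] dup → fast++
(s=9,f=16) a[fast]=13=a[slow] dup → fast++
(s=9,f=17) a[fast]=14≠a[slow]=13 write a[10]=14 → slow++,fast++
(s=10,f=18) a[fast]=14=a[slow] dup → fast++
(s=10,f=19) a[fast]=14=a[slow] dup → fast++

length 11; prefix = [1, 2, 3, 4, 7, 8, 10, 11, 12, 13, 14]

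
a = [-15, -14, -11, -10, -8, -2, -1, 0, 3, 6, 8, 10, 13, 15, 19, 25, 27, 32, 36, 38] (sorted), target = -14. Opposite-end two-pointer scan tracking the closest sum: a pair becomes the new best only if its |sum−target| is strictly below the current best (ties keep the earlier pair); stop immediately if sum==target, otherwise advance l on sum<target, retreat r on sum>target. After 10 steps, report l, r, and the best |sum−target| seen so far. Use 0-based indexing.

[0,19] -15+38=23 d=37 * → r--
[0,18] -15+36=21 d=35 * → r--
[0,17] -15+32=17 d=31 * → r--
[0,16] -15+27=12 d=26 * → r--
[0,15] -15+25=10 d=24 * → r--
[0,14] -15+19=4 d=18 * → r--
[0,13] -15+15=0 d=14 * → r--
[0,12] -15+13=-2 d=12 * → r--
[0,11] -15+10=-5 d=9 * → r--
[0,10] -15+8=-7 d=7 * → r--

l=0, r=9, best |Δ|=7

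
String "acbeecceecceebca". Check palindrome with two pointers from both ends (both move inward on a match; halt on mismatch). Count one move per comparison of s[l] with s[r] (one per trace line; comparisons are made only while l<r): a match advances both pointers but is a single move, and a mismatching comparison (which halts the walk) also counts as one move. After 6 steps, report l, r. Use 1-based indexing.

l=7, r=10

[1,16] 'a'=='a' → l++,r--
[2,15] 'c'=='c' → l++,r--
[3,14] 'b'=='b' → l++,r--
[4,13] 'e'=='e' → l++,r--
[5,12] 'e'=='e' → l++,r--
[6,11] 'c'=='c' → l++,r--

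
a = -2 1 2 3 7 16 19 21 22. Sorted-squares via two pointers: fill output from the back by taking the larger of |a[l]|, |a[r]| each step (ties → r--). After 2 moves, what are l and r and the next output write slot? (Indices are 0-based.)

l=0 r=8: |-2|<=|22| out[8]=484, r--
l=0 r=7: |-2|<=|21| out[7]=441, r--

l=0, r=6, next write slot=6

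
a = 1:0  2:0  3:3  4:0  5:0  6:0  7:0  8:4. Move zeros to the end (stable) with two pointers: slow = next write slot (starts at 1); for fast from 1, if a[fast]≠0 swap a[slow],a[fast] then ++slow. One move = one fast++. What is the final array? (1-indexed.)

[3, 4, 0, 0, 0, 0, 0, 0]

slow=1 fast=1: a[fast]=0, fast++
slow=1 fast=2: a[fast]=0, fast++
slow=1 fast=3: a[fast]=3≠0 swap→a[1]=3, slow++,fast++
slow=2 fast=4: a[fast]=0, fast++
slow=2 fast=5: a[fast]=0, fast++
slow=2 fast=6: a[fast]=0, fast++
slow=2 fast=7: a[fast]=0, fast++
slow=2 fast=8: a[fast]=4≠0 swap→a[2]=4, slow++,fast++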